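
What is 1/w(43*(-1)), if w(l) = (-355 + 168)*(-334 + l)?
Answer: 1/70499 ≈ 1.4185e-5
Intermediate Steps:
w(l) = 62458 - 187*l (w(l) = -187*(-334 + l) = 62458 - 187*l)
1/w(43*(-1)) = 1/(62458 - 8041*(-1)) = 1/(62458 - 187*(-43)) = 1/(62458 + 8041) = 1/70499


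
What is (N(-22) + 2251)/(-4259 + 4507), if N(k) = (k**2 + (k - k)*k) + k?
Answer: 2713/248 ≈ 10.940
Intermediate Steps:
N(k) = k + k**2 (N(k) = (k**2 + 0*k) + k = (k**2 + 0) + k = k**2 + k = k + k**2)
(N(-22) + 2251)/(-4259 + 4507) = (-22*(1 - 22) + 2251)/(-4259 + 4507) = (-22*(-21) + 2251)/248 = (462 + 2251)*(1/248) = 2713*(1/248) = 2713/248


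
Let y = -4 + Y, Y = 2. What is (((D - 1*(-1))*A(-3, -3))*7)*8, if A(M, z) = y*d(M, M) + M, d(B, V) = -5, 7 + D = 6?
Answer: 0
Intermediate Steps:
D = -1 (D = -7 + 6 = -1)
y = -2 (y = -4 + 2 = -2)
A(M, z) = 10 + M (A(M, z) = -2*(-5) + M = 10 + M)
(((D - 1*(-1))*A(-3, -3))*7)*8 = (((-1 - 1*(-1))*(10 - 3))*7)*8 = (((-1 + 1)*7)*7)*8 = ((0*7)*7)*8 = (0*7)*8 = 0*8 = 0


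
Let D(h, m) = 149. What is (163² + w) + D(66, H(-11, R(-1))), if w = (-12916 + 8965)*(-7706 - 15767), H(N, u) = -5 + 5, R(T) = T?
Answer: 92768541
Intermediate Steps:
H(N, u) = 0
w = 92741823 (w = -3951*(-23473) = 92741823)
(163² + w) + D(66, H(-11, R(-1))) = (163² + 92741823) + 149 = (26569 + 92741823) + 149 = 92768392 + 149 = 92768541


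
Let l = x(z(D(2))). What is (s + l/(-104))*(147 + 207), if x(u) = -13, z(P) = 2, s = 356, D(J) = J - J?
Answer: 504273/4 ≈ 1.2607e+5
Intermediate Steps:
D(J) = 0
l = -13
(s + l/(-104))*(147 + 207) = (356 - 13/(-104))*(147 + 207) = (356 - 13*(-1/104))*354 = (356 + 1/8)*354 = (2849/8)*354 = 504273/4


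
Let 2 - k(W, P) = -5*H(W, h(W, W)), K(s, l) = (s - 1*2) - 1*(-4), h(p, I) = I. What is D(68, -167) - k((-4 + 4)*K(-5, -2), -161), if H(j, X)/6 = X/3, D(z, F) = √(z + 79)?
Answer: -2 + 7*√3 ≈ 10.124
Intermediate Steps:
K(s, l) = 2 + s (K(s, l) = (s - 2) + 4 = (-2 + s) + 4 = 2 + s)
D(z, F) = √(79 + z)
H(j, X) = 2*X (H(j, X) = 6*(X/3) = 2*X)
k(W, P) = 2 + 10*W (k(W, P) = 2 - (-5)*2*W = 2 - (-10)*W = 2 + 10*W)
D(68, -167) - k((-4 + 4)*K(-5, -2), -161) = √(79 + 68) - (2 + 10*((-4 + 4)*(2 - 5))) = √147 - (2 + 10*(0*(-3))) = 7*√3 - (2 + 10*0) = 7*√3 - (2 + 0) = 7*√3 - 1*2 = 7*√3 - 2 = -2 + 7*√3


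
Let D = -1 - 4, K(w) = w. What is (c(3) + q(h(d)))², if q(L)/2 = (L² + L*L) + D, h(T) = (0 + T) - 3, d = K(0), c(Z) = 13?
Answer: 1521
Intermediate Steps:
D = -5
d = 0
h(T) = -3 + T (h(T) = T - 3 = -3 + T)
q(L) = -10 + 4*L² (q(L) = 2*((L² + L*L) - 5) = 2*((L² + L²) - 5) = 2*(2*L² - 5) = 2*(-5 + 2*L²) = -10 + 4*L²)
(c(3) + q(h(d)))² = (13 + (-10 + 4*(-3 + 0)²))² = (13 + (-10 + 4*(-3)²))² = (13 + (-10 + 4*9))² = (13 + (-10 + 36))² = (13 + 26)² = 39² = 1521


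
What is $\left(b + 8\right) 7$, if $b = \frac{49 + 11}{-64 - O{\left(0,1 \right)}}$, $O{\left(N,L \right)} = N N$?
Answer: $\frac{791}{16} \approx 49.438$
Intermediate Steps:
$O{\left(N,L \right)} = N^{2}$
$b = - \frac{15}{16}$ ($b = \frac{49 + 11}{-64 + \left(\left(0 - 0^{2}\right) + 0 \cdot 0\right)} = \frac{60}{-64 + \left(\left(0 - 0\right) + 0\right)} = \frac{60}{-64 + \left(\left(0 + 0\right) + 0\right)} = \frac{60}{-64 + \left(0 + 0\right)} = \frac{60}{-64 + 0} = \frac{60}{-64} = 60 \left(- \frac{1}{64}\right) = - \frac{15}{16} \approx -0.9375$)
$\left(b + 8\right) 7 = \left(- \frac{15}{16} + 8\right) 7 = \frac{113}{16} \cdot 7 = \frac{791}{16}$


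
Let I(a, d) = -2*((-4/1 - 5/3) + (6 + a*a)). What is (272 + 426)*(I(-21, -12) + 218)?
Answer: -1391812/3 ≈ -4.6394e+5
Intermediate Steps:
I(a, d) = -2/3 - 2*a**2 (I(a, d) = -2*((-4*1 - 5*1/3) + (6 + a**2)) = -2*((-4 - 5/3) + (6 + a**2)) = -2*(-17/3 + (6 + a**2)) = -2*(1/3 + a**2) = -2/3 - 2*a**2)
(272 + 426)*(I(-21, -12) + 218) = (272 + 426)*((-2/3 - 2*(-21)**2) + 218) = 698*((-2/3 - 2*441) + 218) = 698*((-2/3 - 882) + 218) = 698*(-2648/3 + 218) = 698*(-1994/3) = -1391812/3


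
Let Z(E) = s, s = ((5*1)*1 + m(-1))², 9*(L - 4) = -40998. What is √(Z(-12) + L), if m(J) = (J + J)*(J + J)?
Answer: I*√40233/3 ≈ 66.861*I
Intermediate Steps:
L = -13654/3 (L = 4 + (⅑)*(-40998) = 4 - 13666/3 = -13654/3 ≈ -4551.3)
m(J) = 4*J² (m(J) = (2*J)*(2*J) = 4*J²)
s = 81 (s = ((5*1)*1 + 4*(-1)²)² = (5*1 + 4*1)² = (5 + 4)² = 9² = 81)
Z(E) = 81
√(Z(-12) + L) = √(81 - 13654/3) = √(-13411/3) = I*√40233/3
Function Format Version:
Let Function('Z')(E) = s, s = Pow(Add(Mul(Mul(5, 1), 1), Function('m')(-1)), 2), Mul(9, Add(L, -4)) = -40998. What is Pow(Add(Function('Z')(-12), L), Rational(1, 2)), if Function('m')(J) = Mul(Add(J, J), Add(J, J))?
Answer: Mul(Rational(1, 3), I, Pow(40233, Rational(1, 2))) ≈ Mul(66.861, I)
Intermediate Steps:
L = Rational(-13654, 3) (L = Add(4, Mul(Rational(1, 9), -40998)) = Add(4, Rational(-13666, 3)) = Rational(-13654, 3) ≈ -4551.3)
Function('m')(J) = Mul(4, Pow(J, 2)) (Function('m')(J) = Mul(Mul(2, J), Mul(2, J)) = Mul(4, Pow(J, 2)))
s = 81 (s = Pow(Add(Mul(Mul(5, 1), 1), Mul(4, Pow(-1, 2))), 2) = Pow(Add(Mul(5, 1), Mul(4, 1)), 2) = Pow(Add(5, 4), 2) = Pow(9, 2) = 81)
Function('Z')(E) = 81
Pow(Add(Function('Z')(-12), L), Rational(1, 2)) = Pow(Add(81, Rational(-13654, 3)), Rational(1, 2)) = Pow(Rational(-13411, 3), Rational(1, 2)) = Mul(Rational(1, 3), I, Pow(40233, Rational(1, 2)))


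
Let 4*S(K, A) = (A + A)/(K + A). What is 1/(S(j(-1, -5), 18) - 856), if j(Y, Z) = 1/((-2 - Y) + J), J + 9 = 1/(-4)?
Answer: -734/627935 ≈ -0.0011689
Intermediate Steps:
J = -37/4 (J = -9 + 1/(-4) = -9 - ¼ = -37/4 ≈ -9.2500)
j(Y, Z) = 1/(-45/4 - Y) (j(Y, Z) = 1/((-2 - Y) - 37/4) = 1/(-45/4 - Y))
S(K, A) = A/(2*(A + K)) (S(K, A) = ((A + A)/(K + A))/4 = ((2*A)/(A + K))/4 = (2*A/(A + K))/4 = A/(2*(A + K)))
1/(S(j(-1, -5), 18) - 856) = 1/((½)*18/(18 - 4/(45 + 4*(-1))) - 856) = 1/((½)*18/(18 - 4/(45 - 4)) - 856) = 1/((½)*18/(18 - 4/41) - 856) = 1/((½)*18/(734/41) - 856) = 1/((½)*18*(41/734) - 856) = 1/(369/734 - 856) = 1/(-627935/734) = -734/627935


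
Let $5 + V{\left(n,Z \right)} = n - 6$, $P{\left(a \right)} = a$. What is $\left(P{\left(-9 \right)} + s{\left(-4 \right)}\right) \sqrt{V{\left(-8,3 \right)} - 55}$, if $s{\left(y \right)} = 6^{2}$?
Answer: $27 i \sqrt{74} \approx 232.26 i$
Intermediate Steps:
$s{\left(y \right)} = 36$
$V{\left(n,Z \right)} = -11 + n$ ($V{\left(n,Z \right)} = -5 + \left(n - 6\right) = -5 + \left(-6 + n\right) = -11 + n$)
$\left(P{\left(-9 \right)} + s{\left(-4 \right)}\right) \sqrt{V{\left(-8,3 \right)} - 55} = \left(-9 + 36\right) \sqrt{\left(-11 - 8\right) - 55} = 27 \sqrt{-19 - 55} = 27 \sqrt{-74} = 27 i \sqrt{74}$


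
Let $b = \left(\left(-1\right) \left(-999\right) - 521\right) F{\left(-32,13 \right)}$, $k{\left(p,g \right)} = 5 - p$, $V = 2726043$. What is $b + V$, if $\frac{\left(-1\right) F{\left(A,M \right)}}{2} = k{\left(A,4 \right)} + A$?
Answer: $2721263$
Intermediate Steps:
$F{\left(A,M \right)} = -10$ ($F{\left(A,M \right)} = - 2 \left(\left(5 - A\right) + A\right) = \left(-2\right) 5 = -10$)
$b = -4780$ ($b = \left(\left(-1\right) \left(-999\right) - 521\right) \left(-10\right) = \left(999 - 521\right) \left(-10\right) = 478 \left(-10\right) = -4780$)
$b + V = -4780 + 2726043 = 2721263$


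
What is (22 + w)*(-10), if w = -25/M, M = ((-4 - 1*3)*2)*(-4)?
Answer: -6035/28 ≈ -215.54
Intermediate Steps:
M = 56 (M = ((-4 - 3)*2)*(-4) = -7*2*(-4) = -14*(-4) = 56)
w = -25/56 ≈ -0.44643
(22 + w)*(-10) = (22 - 25/56)*(-10) = (1207/56)*(-10) = -6035/28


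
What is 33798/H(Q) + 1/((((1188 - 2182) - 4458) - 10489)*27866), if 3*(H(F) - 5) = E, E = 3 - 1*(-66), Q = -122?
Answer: 1876684249870/1554741671 ≈ 1207.1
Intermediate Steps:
E = 69 (E = 3 + 66 = 69)
H(F) = 28 (H(F) = 5 + (1/3)*69 = 5 + 23 = 28)
33798/H(Q) + 1/((((1188 - 2182) - 4458) - 10489)*27866) = 33798/28 + 1/((((1188 - 2182) - 4458) - 10489)*27866) = 33798*(1/28) + (1/27866)/((-994 - 4458) - 10489) = 16899/14 + (1/27866)/(-5452 - 10489) = 16899/14 + (1/27866)/(-15941) = 16899/14 - 1/15941*1/27866 = 16899/14 - 1/444211906 = 1876684249870/1554741671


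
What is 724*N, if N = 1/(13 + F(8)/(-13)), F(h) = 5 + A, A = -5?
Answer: 724/13 ≈ 55.692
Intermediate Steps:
F(h) = 0 (F(h) = 5 - 5 = 0)
N = 1/13 (N = 1/(13 + 0/(-13)) = 1/(13 + 0*(-1/13)) = 1/(13 + 0) = 1/13 ≈ 0.076923)
724*N = 724*(1/13) = 724/13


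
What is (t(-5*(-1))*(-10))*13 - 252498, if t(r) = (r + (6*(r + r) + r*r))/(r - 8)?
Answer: -248598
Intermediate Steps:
t(r) = (r² + 13*r)/(-8 + r) (t(r) = (r + (6*(2*r) + r²))/(-8 + r) = (r + (12*r + r²))/(-8 + r) = (r + (r² + 12*r))/(-8 + r) = (r² + 13*r)/(-8 + r))
(t(-5*(-1))*(-10))*13 - 252498 = (((-5*(-1))*(13 - 5*(-1))/(-8 - 5*(-1)))*(-10))*13 - 252498 = ((5*(13 + 5)/(-8 + 5))*(-10))*13 - 252498 = ((5*18/(-3))*(-10))*13 - 252498 = ((5*(-⅓)*18)*(-10))*13 - 252498 = -30*(-10)*13 - 252498 = 300*13 - 252498 = 3900 - 252498 = -248598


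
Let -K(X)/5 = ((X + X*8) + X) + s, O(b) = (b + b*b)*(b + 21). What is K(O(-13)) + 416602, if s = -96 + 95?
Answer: 354207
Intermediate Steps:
O(b) = (21 + b)*(b + b²) (O(b) = (b + b²)*(21 + b) = (21 + b)*(b + b²))
s = -1
K(X) = 5 - 50*X (K(X) = -5*(((X + X*8) + X) - 1) = -5*(((X + 8*X) + X) - 1) = -5*((9*X + X) - 1) = -5*(10*X - 1) = -5*(-1 + 10*X) = 5 - 50*X)
K(O(-13)) + 416602 = (5 - (-650)*(21 + (-13)² + 22*(-13))) + 416602 = (5 - (-650)*(21 + 169 - 286)) + 416602 = (5 - (-650)*(-96)) + 416602 = (5 - 50*1248) + 416602 = (5 - 62400) + 416602 = -62395 + 416602 = 354207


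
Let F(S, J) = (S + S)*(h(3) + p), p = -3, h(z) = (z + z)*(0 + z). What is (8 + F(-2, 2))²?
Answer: 2704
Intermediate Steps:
h(z) = 2*z² (h(z) = (2*z)*z = 2*z²)
F(S, J) = 30*S (F(S, J) = (S + S)*(2*3² - 3) = (2*S)*(2*9 - 3) = (2*S)*(18 - 3) = (2*S)*15 = 30*S)
(8 + F(-2, 2))² = (8 + 30*(-2))² = (8 - 60)² = (-52)² = 2704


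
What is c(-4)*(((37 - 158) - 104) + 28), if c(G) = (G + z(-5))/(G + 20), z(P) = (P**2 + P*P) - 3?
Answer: -8471/16 ≈ -529.44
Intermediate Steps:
z(P) = -3 + 2*P**2 (z(P) = (P**2 + P**2) - 3 = 2*P**2 - 3 = -3 + 2*P**2)
c(G) = (47 + G)/(20 + G) (c(G) = (G + (-3 + 2*(-5)**2))/(G + 20) = (G + (-3 + 2*25))/(20 + G) = (G + (-3 + 50))/(20 + G) = (G + 47)/(20 + G) = (47 + G)/(20 + G))
c(-4)*(((37 - 158) - 104) + 28) = ((47 - 4)/(20 - 4))*(((37 - 158) - 104) + 28) = (43/16)*((-121 - 104) + 28) = ((1/16)*43)*(-225 + 28) = (43/16)*(-197) = -8471/16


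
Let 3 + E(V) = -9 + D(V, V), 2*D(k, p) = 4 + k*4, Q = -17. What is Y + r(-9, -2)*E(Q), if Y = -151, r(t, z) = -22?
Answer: 817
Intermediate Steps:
D(k, p) = 2 + 2*k (D(k, p) = (4 + k*4)/2 = (4 + 4*k)/2 = 2 + 2*k)
E(V) = -10 + 2*V (E(V) = -3 + (-9 + (2 + 2*V)) = -3 + (-7 + 2*V) = -10 + 2*V)
Y + r(-9, -2)*E(Q) = -151 - 22*(-10 + 2*(-17)) = -151 - 22*(-10 - 34) = -151 - 22*(-44) = -151 + 968 = 817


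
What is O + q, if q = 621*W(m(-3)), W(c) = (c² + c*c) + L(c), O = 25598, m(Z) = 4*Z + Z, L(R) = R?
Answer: 295733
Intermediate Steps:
m(Z) = 5*Z
W(c) = c + 2*c² (W(c) = (c² + c*c) + c = (c² + c²) + c = 2*c² + c = c + 2*c²)
q = 270135 (q = 621*((5*(-3))*(1 + 2*(5*(-3)))) = 621*(-15*(1 + 2*(-15))) = 621*(-15*(1 - 30)) = 621*(-15*(-29)) = 621*435 = 270135)
O + q = 25598 + 270135 = 295733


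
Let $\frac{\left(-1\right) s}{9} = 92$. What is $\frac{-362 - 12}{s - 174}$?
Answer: $\frac{187}{501} \approx 0.37325$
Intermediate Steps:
$s = -828$ ($s = \left(-9\right) 92 = -828$)
$\frac{-362 - 12}{s - 174} = \frac{-362 - 12}{-828 - 174} = - \frac{374}{-1002} = \left(-374\right) \left(- \frac{1}{1002}\right) = \frac{187}{501}$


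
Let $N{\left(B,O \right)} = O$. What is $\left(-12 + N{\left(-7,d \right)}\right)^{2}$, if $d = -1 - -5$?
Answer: $64$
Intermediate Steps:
$d = 4$ ($d = -1 + 5 = 4$)
$\left(-12 + N{\left(-7,d \right)}\right)^{2} = \left(-12 + 4\right)^{2} = \left(-8\right)^{2} = 64$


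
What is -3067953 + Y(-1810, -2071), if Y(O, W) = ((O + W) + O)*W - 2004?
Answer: 8716104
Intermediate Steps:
Y(O, W) = -2004 + W*(W + 2*O) (Y(O, W) = (W + 2*O)*W - 2004 = W*(W + 2*O) - 2004 = -2004 + W*(W + 2*O))
-3067953 + Y(-1810, -2071) = -3067953 + (-2004 + (-2071)**2 + 2*(-1810)*(-2071)) = -3067953 + (-2004 + 4289041 + 7497020) = -3067953 + 11784057 = 8716104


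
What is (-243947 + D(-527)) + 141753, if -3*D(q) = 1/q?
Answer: -161568713/1581 ≈ -1.0219e+5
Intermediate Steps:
D(q) = -1/(3*q)
(-243947 + D(-527)) + 141753 = (-243947 - ⅓/(-527)) + 141753 = (-243947 - ⅓*(-1/527)) + 141753 = (-243947 + 1/1581) + 141753 = -385680206/1581 + 141753 = -161568713/1581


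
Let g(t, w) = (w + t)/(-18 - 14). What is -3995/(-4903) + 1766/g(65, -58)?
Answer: -277050371/34321 ≈ -8072.3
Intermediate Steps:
g(t, w) = -t/32 - w/32 (g(t, w) = (t + w)/(-32) = (t + w)*(-1/32) = -t/32 - w/32)
-3995/(-4903) + 1766/g(65, -58) = -3995/(-4903) + 1766/(-1/32*65 - 1/32*(-58)) = -3995*(-1/4903) + 1766/(-65/32 + 29/16) = 3995/4903 + 1766/(-7/32) = 3995/4903 + 1766*(-32/7) = 3995/4903 - 56512/7 = -277050371/34321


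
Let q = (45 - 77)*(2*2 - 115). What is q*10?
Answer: 35520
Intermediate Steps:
q = 3552 (q = -32*(4 - 115) = -32*(-111) = 3552)
q*10 = 3552*10 = 35520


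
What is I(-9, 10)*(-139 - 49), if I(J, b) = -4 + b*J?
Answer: 17672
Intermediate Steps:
I(J, b) = -4 + J*b
I(-9, 10)*(-139 - 49) = (-4 - 9*10)*(-139 - 49) = (-4 - 90)*(-188) = -94*(-188) = 17672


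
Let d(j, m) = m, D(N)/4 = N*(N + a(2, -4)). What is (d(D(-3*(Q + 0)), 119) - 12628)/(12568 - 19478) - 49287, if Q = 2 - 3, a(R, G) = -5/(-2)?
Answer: -340560661/6910 ≈ -49285.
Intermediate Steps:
a(R, G) = 5/2 (a(R, G) = -5*(-½) = 5/2)
Q = -1
D(N) = 4*N*(5/2 + N) (D(N) = 4*(N*(N + 5/2)) = 4*(N*(5/2 + N)) = 4*N*(5/2 + N))
(d(D(-3*(Q + 0)), 119) - 12628)/(12568 - 19478) - 49287 = (119 - 12628)/(12568 - 19478) - 49287 = -12509/(-6910) - 49287 = -12509*(-1/6910) - 49287 = 12509/6910 - 49287 = -340560661/6910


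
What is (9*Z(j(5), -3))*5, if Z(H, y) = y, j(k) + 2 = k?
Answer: -135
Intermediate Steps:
j(k) = -2 + k
(9*Z(j(5), -3))*5 = (9*(-3))*5 = -27*5 = -135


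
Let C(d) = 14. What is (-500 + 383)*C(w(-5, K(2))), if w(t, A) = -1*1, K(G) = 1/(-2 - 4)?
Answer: -1638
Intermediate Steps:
K(G) = -1/6 (K(G) = 1/(-6) = -1/6)
w(t, A) = -1
(-500 + 383)*C(w(-5, K(2))) = (-500 + 383)*14 = -117*14 = -1638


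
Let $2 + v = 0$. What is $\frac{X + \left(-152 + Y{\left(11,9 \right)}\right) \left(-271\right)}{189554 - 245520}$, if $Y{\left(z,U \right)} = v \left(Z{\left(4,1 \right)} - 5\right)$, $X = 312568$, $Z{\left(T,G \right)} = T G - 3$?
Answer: $- \frac{175796}{27983} \approx -6.2822$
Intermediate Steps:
$v = -2$ ($v = -2 + 0 = -2$)
$Z{\left(T,G \right)} = -3 + G T$ ($Z{\left(T,G \right)} = G T - 3 = -3 + G T$)
$Y{\left(z,U \right)} = 8$ ($Y{\left(z,U \right)} = - 2 \left(\left(-3 + 1 \cdot 4\right) - 5\right) = - 2 \left(\left(-3 + 4\right) - 5\right) = - 2 \left(1 - 5\right) = \left(-2\right) \left(-4\right) = 8$)
$\frac{X + \left(-152 + Y{\left(11,9 \right)}\right) \left(-271\right)}{189554 - 245520} = \frac{312568 + \left(-152 + 8\right) \left(-271\right)}{189554 - 245520} = \frac{312568 - -39024}{-55966} = \left(312568 + 39024\right) \left(- \frac{1}{55966}\right) = 351592 \left(- \frac{1}{55966}\right) = - \frac{175796}{27983}$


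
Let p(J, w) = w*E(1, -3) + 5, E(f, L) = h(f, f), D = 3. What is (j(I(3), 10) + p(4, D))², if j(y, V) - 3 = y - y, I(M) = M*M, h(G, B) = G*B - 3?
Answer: 4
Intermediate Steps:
h(G, B) = -3 + B*G (h(G, B) = B*G - 3 = -3 + B*G)
I(M) = M²
E(f, L) = -3 + f² (E(f, L) = -3 + f*f = -3 + f²)
p(J, w) = 5 - 2*w (p(J, w) = w*(-3 + 1²) + 5 = w*(-3 + 1) + 5 = w*(-2) + 5 = -2*w + 5 = 5 - 2*w)
j(y, V) = 3 (j(y, V) = 3 + (y - y) = 3 + 0 = 3)
(j(I(3), 10) + p(4, D))² = (3 + (5 - 2*3))² = (3 + (5 - 6))² = (3 - 1)² = 2² = 4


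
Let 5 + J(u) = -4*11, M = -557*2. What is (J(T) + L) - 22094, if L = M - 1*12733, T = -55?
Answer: -35990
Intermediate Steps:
M = -1114
L = -13847 (L = -1114 - 1*12733 = -1114 - 12733 = -13847)
J(u) = -49 (J(u) = -5 - 4*11 = -5 - 44 = -49)
(J(T) + L) - 22094 = (-49 - 13847) - 22094 = -13896 - 22094 = -35990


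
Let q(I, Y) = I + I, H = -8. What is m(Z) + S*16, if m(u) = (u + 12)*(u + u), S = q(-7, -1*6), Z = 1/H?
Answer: -7263/32 ≈ -226.97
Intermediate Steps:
Z = -⅛ (Z = 1/(-8) = -⅛ ≈ -0.12500)
q(I, Y) = 2*I
S = -14 (S = 2*(-7) = -14)
m(u) = 2*u*(12 + u) (m(u) = (12 + u)*(2*u) = 2*u*(12 + u))
m(Z) + S*16 = 2*(-⅛)*(12 - ⅛) - 14*16 = 2*(-⅛)*(95/8) - 224 = -95/32 - 224 = -7263/32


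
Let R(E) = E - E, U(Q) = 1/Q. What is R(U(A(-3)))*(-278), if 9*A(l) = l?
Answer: 0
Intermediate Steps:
A(l) = l/9
R(E) = 0
R(U(A(-3)))*(-278) = 0*(-278) = 0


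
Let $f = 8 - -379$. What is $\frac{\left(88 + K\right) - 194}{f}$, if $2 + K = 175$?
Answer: $\frac{67}{387} \approx 0.17313$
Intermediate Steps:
$K = 173$ ($K = -2 + 175 = 173$)
$f = 387$ ($f = 8 + 379 = 387$)
$\frac{\left(88 + K\right) - 194}{f} = \frac{\left(88 + 173\right) - 194}{387} = \left(261 - 194\right) \frac{1}{387} = 67 \cdot \frac{1}{387} = \frac{67}{387}$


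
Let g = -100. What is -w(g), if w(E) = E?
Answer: 100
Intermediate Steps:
-w(g) = -1*(-100) = 100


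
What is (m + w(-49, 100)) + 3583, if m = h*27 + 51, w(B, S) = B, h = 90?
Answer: 6015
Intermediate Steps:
m = 2481 (m = 90*27 + 51 = 2430 + 51 = 2481)
(m + w(-49, 100)) + 3583 = (2481 - 49) + 3583 = 2432 + 3583 = 6015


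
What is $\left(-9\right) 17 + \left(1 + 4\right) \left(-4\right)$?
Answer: $-173$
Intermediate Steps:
$\left(-9\right) 17 + \left(1 + 4\right) \left(-4\right) = -153 + 5 \left(-4\right) = -153 - 20 = -173$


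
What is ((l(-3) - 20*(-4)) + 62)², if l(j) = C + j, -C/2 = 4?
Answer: 17161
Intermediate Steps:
C = -8 (C = -2*4 = -8)
l(j) = -8 + j
((l(-3) - 20*(-4)) + 62)² = (((-8 - 3) - 20*(-4)) + 62)² = ((-11 - 1*(-80)) + 62)² = ((-11 + 80) + 62)² = (69 + 62)² = 131² = 17161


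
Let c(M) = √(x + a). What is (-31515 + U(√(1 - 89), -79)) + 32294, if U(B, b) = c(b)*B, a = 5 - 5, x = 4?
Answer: 779 + 4*I*√22 ≈ 779.0 + 18.762*I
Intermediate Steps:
a = 0
c(M) = 2 (c(M) = √(4 + 0) = √4 = 2)
U(B, b) = 2*B
(-31515 + U(√(1 - 89), -79)) + 32294 = (-31515 + 2*√(1 - 89)) + 32294 = (-31515 + 2*√(-88)) + 32294 = (-31515 + 2*(2*I*√22)) + 32294 = (-31515 + 4*I*√22) + 32294 = 779 + 4*I*√22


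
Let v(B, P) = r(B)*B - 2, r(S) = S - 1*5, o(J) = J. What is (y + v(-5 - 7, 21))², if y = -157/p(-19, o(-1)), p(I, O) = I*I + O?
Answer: 5265388969/129600 ≈ 40628.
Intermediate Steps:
r(S) = -5 + S (r(S) = S - 5 = -5 + S)
v(B, P) = -2 + B*(-5 + B) (v(B, P) = (-5 + B)*B - 2 = B*(-5 + B) - 2 = -2 + B*(-5 + B))
p(I, O) = O + I² (p(I, O) = I² + O = O + I²)
y = -157/360 (y = -157/(-1 + (-19)²) = -157/(-1 + 361) = -157/360 ≈ -0.43611)
(y + v(-5 - 7, 21))² = (-157/360 + (-2 + (-5 - 7)*(-5 + (-5 - 7))))² = (-157/360 + (-2 - 12*(-5 - 12)))² = (-157/360 + (-2 - 12*(-17)))² = (-157/360 + (-2 + 204))² = (-157/360 + 202)² = (72563/360)² = 5265388969/129600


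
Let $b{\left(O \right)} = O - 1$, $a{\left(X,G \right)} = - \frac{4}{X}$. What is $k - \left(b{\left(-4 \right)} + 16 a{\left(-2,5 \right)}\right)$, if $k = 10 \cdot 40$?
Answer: $373$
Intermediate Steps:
$b{\left(O \right)} = -1 + O$
$k = 400$
$k - \left(b{\left(-4 \right)} + 16 a{\left(-2,5 \right)}\right) = 400 - \left(\left(-1 - 4\right) + 16 \left(- \frac{4}{-2}\right)\right) = 400 - \left(-5 + 16 \left(\left(-4\right) \left(- \frac{1}{2}\right)\right)\right) = 400 - \left(-5 + 16 \cdot 2\right) = 400 - \left(-5 + 32\right) = 400 - 27 = 373$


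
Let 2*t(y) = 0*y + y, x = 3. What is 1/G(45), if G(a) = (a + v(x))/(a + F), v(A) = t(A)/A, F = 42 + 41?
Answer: 256/91 ≈ 2.8132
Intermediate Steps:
F = 83
t(y) = y/2 (t(y) = (0*y + y)/2 = (0 + y)/2 = y/2)
v(A) = ½ (v(A) = (A/2)/A = ½)
G(a) = (½ + a)/(83 + a) (G(a) = (a + ½)/(a + 83) = (½ + a)/(83 + a))
1/G(45) = 1/((½ + 45)/(83 + 45)) = 1/((91/2)/128) = 1/((1/128)*(91/2)) = 1/(91/256) = 256/91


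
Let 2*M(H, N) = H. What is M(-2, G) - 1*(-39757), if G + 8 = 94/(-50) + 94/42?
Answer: 39756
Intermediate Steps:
G = -4012/525 (G = -8 + (94/(-50) + 94/42) = -8 + (94*(-1/50) + 94*(1/42)) = -8 + (-47/25 + 47/21) = -8 + 188/525 = -4012/525 ≈ -7.6419)
M(H, N) = H/2
M(-2, G) - 1*(-39757) = (½)*(-2) - 1*(-39757) = -1 + 39757 = 39756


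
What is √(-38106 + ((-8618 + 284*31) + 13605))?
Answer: I*√24315 ≈ 155.93*I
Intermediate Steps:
√(-38106 + ((-8618 + 284*31) + 13605)) = √(-38106 + ((-8618 + 8804) + 13605)) = √(-38106 + (186 + 13605)) = √(-38106 + 13791) = √(-24315) = I*√24315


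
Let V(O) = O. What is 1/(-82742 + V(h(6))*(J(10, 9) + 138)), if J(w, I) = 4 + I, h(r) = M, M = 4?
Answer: -1/82138 ≈ -1.2175e-5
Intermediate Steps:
h(r) = 4
1/(-82742 + V(h(6))*(J(10, 9) + 138)) = 1/(-82742 + 4*((4 + 9) + 138)) = 1/(-82742 + 4*(13 + 138)) = 1/(-82742 + 4*151) = 1/(-82742 + 604) = 1/(-82138) = -1/82138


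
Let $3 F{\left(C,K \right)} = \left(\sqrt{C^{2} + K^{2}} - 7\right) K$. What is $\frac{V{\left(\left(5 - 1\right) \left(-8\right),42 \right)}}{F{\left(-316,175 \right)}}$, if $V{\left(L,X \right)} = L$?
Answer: $- \frac{3}{101900} - \frac{3 \sqrt{130481}}{713300} \approx -0.0015487$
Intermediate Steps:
$F{\left(C,K \right)} = \frac{K \left(-7 + \sqrt{C^{2} + K^{2}}\right)}{3}$ ($F{\left(C,K \right)} = \frac{\left(\sqrt{C^{2} + K^{2}} - 7\right) K}{3} = \frac{\left(-7 + \sqrt{C^{2} + K^{2}}\right) K}{3} = \frac{K \left(-7 + \sqrt{C^{2} + K^{2}}\right)}{3}$)
$\frac{V{\left(\left(5 - 1\right) \left(-8\right),42 \right)}}{F{\left(-316,175 \right)}} = \frac{\left(5 - 1\right) \left(-8\right)}{\frac{1}{3} \cdot 175 \left(-7 + \sqrt{\left(-316\right)^{2} + 175^{2}}\right)} = \frac{4 \left(-8\right)}{\frac{1}{3} \cdot 175 \left(-7 + \sqrt{99856 + 30625}\right)} = - \frac{32}{\frac{1}{3} \cdot 175 \left(-7 + \sqrt{130481}\right)} = - \frac{32}{- \frac{1225}{3} + \frac{175 \sqrt{130481}}{3}}$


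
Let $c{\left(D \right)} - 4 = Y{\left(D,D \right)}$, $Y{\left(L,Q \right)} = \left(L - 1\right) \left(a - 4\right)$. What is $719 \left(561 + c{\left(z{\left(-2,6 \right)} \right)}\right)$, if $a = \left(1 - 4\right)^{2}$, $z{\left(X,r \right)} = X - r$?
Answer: $373880$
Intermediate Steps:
$a = 9$ ($a = \left(-3\right)^{2} = 9$)
$Y{\left(L,Q \right)} = -5 + 5 L$ ($Y{\left(L,Q \right)} = \left(L - 1\right) \left(9 - 4\right) = \left(-1 + L\right) 5 = -5 + 5 L$)
$c{\left(D \right)} = -1 + 5 D$ ($c{\left(D \right)} = 4 + \left(-5 + 5 D\right) = -1 + 5 D$)
$719 \left(561 + c{\left(z{\left(-2,6 \right)} \right)}\right) = 719 \left(561 + \left(-1 + 5 \left(-2 - 6\right)\right)\right) = 719 \left(561 + \left(-1 + 5 \left(-8\right)\right)\right) = 719 \left(561 - 41\right) = 719 \cdot 520 = 373880$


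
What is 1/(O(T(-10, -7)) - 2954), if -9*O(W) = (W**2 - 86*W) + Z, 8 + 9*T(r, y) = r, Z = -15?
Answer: -9/26747 ≈ -0.00033649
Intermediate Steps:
T(r, y) = -8/9 + r/9
O(W) = 5/3 - W**2/9 + 86*W/9 (O(W) = -((W**2 - 86*W) - 15)/9 = -(-15 + W**2 - 86*W)/9 = 5/3 - W**2/9 + 86*W/9)
1/(O(T(-10, -7)) - 2954) = 1/((5/3 - (-8/9 + (1/9)*(-10))**2/9 + 86*(-8/9 + (1/9)*(-10))/9) - 2954) = 1/((5/3 - (-8/9 - 10/9)**2/9 + 86*(-8/9 - 10/9)/9) - 2954) = 1/((5/3 - 1/9*(-2)**2 + (86/9)*(-2)) - 2954) = 1/((5/3 - 1/9*4 - 172/9) - 2954) = 1/((5/3 - 4/9 - 172/9) - 2954) = 1/(-161/9 - 2954) = 1/(-26747/9) = -9/26747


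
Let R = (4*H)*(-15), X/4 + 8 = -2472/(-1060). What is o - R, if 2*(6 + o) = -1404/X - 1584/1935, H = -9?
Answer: -332905687/645860 ≈ -515.45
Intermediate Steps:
X = -6008/265 (X = -32 + 4*(-2472/(-1060)) = -32 + 4*(-2472*(-1/1060)) = -32 + 4*(618/265) = -32 + 2472/265 = -6008/265 ≈ -22.672)
R = 540 (R = (4*(-9))*(-15) = -36*(-15) = 540)
o = 15858713/645860 (o = -6 + (-1404/(-6008/265) - 1584/1935)/2 = -6 + (-1404*(-265/6008) - 1584*1/1935)/2 = -6 + (93015/1502 - 176/215)/2 = -6 + (1/2)*(19733873/322930) = -6 + 19733873/645860 = 15858713/645860 ≈ 24.554)
o - R = 15858713/645860 - 1*540 = 15858713/645860 - 540 = -332905687/645860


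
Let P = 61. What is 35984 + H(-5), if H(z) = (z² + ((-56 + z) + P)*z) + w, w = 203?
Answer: 36212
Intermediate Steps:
H(z) = 203 + z² + z*(5 + z) (H(z) = (z² + ((-56 + z) + 61)*z) + 203 = (z² + (5 + z)*z) + 203 = (z² + z*(5 + z)) + 203 = 203 + z² + z*(5 + z))
35984 + H(-5) = 35984 + (203 + 2*(-5)² + 5*(-5)) = 35984 + (203 + 2*25 - 25) = 35984 + (203 + 50 - 25) = 35984 + 228 = 36212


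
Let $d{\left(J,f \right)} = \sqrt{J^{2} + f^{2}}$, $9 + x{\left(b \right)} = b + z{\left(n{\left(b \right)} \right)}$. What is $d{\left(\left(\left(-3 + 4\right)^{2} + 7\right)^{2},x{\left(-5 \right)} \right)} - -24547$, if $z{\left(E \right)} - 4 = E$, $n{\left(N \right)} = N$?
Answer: $24547 + \sqrt{4321} \approx 24613.0$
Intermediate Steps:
$z{\left(E \right)} = 4 + E$
$x{\left(b \right)} = -5 + 2 b$ ($x{\left(b \right)} = -9 + \left(b + \left(4 + b\right)\right) = -9 + \left(4 + 2 b\right) = -5 + 2 b$)
$d{\left(\left(\left(-3 + 4\right)^{2} + 7\right)^{2},x{\left(-5 \right)} \right)} - -24547 = \sqrt{\left(\left(\left(-3 + 4\right)^{2} + 7\right)^{2}\right)^{2} + \left(-5 + 2 \left(-5\right)\right)^{2}} - -24547 = \sqrt{\left(\left(1^{2} + 7\right)^{2}\right)^{2} + \left(-5 - 10\right)^{2}} + 24547 = \sqrt{\left(\left(1 + 7\right)^{2}\right)^{2} + \left(-15\right)^{2}} + 24547 = \sqrt{\left(8^{2}\right)^{2} + 225} + 24547 = \sqrt{64^{2} + 225} + 24547 = \sqrt{4096 + 225} + 24547 = \sqrt{4321} + 24547 = 24547 + \sqrt{4321}$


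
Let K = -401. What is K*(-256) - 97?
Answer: 102559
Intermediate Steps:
K*(-256) - 97 = -401*(-256) - 97 = 102656 - 97 = 102559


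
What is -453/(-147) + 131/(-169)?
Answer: 19100/8281 ≈ 2.3065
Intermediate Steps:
-453/(-147) + 131/(-169) = -453*(-1/147) + 131*(-1/169) = 151/49 - 131/169 = 19100/8281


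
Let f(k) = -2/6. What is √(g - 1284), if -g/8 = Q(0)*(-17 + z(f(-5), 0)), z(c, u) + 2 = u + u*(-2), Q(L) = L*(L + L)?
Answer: 2*I*√321 ≈ 35.833*I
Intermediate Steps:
Q(L) = 2*L² (Q(L) = L*(2*L) = 2*L²)
f(k) = -⅓ (f(k) = -2*⅙ = -⅓)
z(c, u) = -2 - u (z(c, u) = -2 + (u + u*(-2)) = -2 + (u - 2*u) = -2 - u)
g = 0 (g = -8*2*0²*(-17 + (-2 - 1*0)) = -8*2*0*(-17 + (-2 + 0)) = -0*(-17 - 2) = -0*(-19) = -8*0 = 0)
√(g - 1284) = √(0 - 1284) = √(-1284) = 2*I*√321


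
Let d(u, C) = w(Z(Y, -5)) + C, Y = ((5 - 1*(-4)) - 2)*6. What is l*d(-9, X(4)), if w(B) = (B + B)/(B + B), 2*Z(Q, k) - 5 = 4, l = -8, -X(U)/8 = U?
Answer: 248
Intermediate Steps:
X(U) = -8*U
Y = 42 (Y = ((5 + 4) - 2)*6 = (9 - 2)*6 = 7*6 = 42)
Z(Q, k) = 9/2 (Z(Q, k) = 5/2 + (1/2)*4 = 5/2 + 2 = 9/2)
w(B) = 1 (w(B) = (2*B)/((2*B)) = (2*B)*(1/(2*B)) = 1)
d(u, C) = 1 + C
l*d(-9, X(4)) = -8*(1 - 8*4) = -8*(1 - 32) = -8*(-31) = 248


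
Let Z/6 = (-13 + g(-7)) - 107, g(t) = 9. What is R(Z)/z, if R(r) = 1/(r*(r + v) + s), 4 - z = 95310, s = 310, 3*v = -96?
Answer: -1/44334254468 ≈ -2.2556e-11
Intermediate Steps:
v = -32 (v = (1/3)*(-96) = -32)
z = -95306 (z = 4 - 1*95310 = 4 - 95310 = -95306)
Z = -666 (Z = 6*((-13 + 9) - 107) = 6*(-4 - 107) = 6*(-111) = -666)
R(r) = 1/(310 + r*(-32 + r)) (R(r) = 1/(r*(r - 32) + 310) = 1/(r*(-32 + r) + 310) = 1/(310 + r*(-32 + r)))
R(Z)/z = 1/((310 + (-666)**2 - 32*(-666))*(-95306)) = -1/95306/(310 + 443556 + 21312) = -1/95306/465178 = (1/465178)*(-1/95306) = -1/44334254468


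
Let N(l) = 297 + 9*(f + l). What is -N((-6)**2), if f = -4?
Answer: -585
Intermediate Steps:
N(l) = 261 + 9*l (N(l) = 297 + 9*(-4 + l) = 297 + (-36 + 9*l) = 261 + 9*l)
-N((-6)**2) = -(261 + 9*(-6)**2) = -(261 + 9*36) = -(261 + 324) = -1*585 = -585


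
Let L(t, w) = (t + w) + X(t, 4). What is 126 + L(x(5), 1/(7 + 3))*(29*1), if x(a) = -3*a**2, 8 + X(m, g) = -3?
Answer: -23651/10 ≈ -2365.1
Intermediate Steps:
X(m, g) = -11 (X(m, g) = -8 - 3 = -11)
L(t, w) = -11 + t + w (L(t, w) = (t + w) - 11 = -11 + t + w)
126 + L(x(5), 1/(7 + 3))*(29*1) = 126 + (-11 - 3*5**2 + 1/(7 + 3))*(29*1) = 126 + (-11 - 3*25 + 1/10)*29 = 126 + (-11 - 75 + 1/10)*29 = 126 - 859/10*29 = 126 - 24911/10 = -23651/10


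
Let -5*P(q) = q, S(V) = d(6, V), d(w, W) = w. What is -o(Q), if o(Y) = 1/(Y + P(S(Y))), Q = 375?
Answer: -5/1869 ≈ -0.0026752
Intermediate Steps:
S(V) = 6
P(q) = -q/5
o(Y) = 1/(-6/5 + Y) (o(Y) = 1/(Y - 1/5*6) = 1/(Y - 6/5) = 1/(-6/5 + Y))
-o(Q) = -5/(-6 + 5*375) = -5/(-6 + 1875) = -5/1869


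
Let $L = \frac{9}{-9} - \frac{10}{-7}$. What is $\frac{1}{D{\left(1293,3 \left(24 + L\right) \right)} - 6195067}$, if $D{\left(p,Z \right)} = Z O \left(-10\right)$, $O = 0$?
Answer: $- \frac{1}{6195067} \approx -1.6142 \cdot 10^{-7}$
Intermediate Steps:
$L = \frac{3}{7}$ ($L = 9 \left(- \frac{1}{9}\right) - - \frac{10}{7} = -1 + \frac{10}{7} = \frac{3}{7} \approx 0.42857$)
$D{\left(p,Z \right)} = 0$ ($D{\left(p,Z \right)} = Z 0 \left(-10\right) = 0 \left(-10\right) = 0$)
$\frac{1}{D{\left(1293,3 \left(24 + L\right) \right)} - 6195067} = \frac{1}{0 - 6195067} = \frac{1}{-6195067} = - \frac{1}{6195067}$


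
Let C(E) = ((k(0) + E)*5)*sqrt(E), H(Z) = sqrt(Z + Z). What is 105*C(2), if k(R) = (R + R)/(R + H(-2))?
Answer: 1050*sqrt(2) ≈ 1484.9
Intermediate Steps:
H(Z) = sqrt(2)*sqrt(Z) (H(Z) = sqrt(2*Z) = sqrt(2)*sqrt(Z))
k(R) = 2*R/(R + 2*I) (k(R) = (R + R)/(R + sqrt(2)*sqrt(-2)) = (2*R)/(R + sqrt(2)*(I*sqrt(2))) = (2*R)/(R + 2*I) = 2*R/(R + 2*I))
C(E) = 5*E**(3/2) (C(E) = ((2*0/(0 + 2*I) + E)*5)*sqrt(E) = ((2*0/(2*I) + E)*5)*sqrt(E) = ((2*0*(-I/2) + E)*5)*sqrt(E) = ((0 + E)*5)*sqrt(E) = (E*5)*sqrt(E) = (5*E)*sqrt(E) = 5*E**(3/2))
105*C(2) = 105*(5*2**(3/2)) = 105*(5*(2*sqrt(2))) = 105*(10*sqrt(2)) = 1050*sqrt(2)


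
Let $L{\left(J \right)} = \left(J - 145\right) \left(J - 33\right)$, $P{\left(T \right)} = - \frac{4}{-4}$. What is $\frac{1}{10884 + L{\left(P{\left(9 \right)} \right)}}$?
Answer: $\frac{1}{15492} \approx 6.455 \cdot 10^{-5}$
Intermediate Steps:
$P{\left(T \right)} = 1$ ($P{\left(T \right)} = - \frac{4 \left(-1\right)}{4} = \left(-1\right) \left(-1\right) = 1$)
$L{\left(J \right)} = \left(-145 + J\right) \left(-33 + J\right)$
$\frac{1}{10884 + L{\left(P{\left(9 \right)} \right)}} = \frac{1}{10884 + \left(4785 + 1^{2} - 178\right)} = \frac{1}{10884 + \left(4785 + 1 - 178\right)} = \frac{1}{10884 + 4608} = \frac{1}{15492}$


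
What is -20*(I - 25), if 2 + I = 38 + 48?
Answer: -1180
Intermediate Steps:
I = 84 (I = -2 + (38 + 48) = -2 + 86 = 84)
-20*(I - 25) = -20*(84 - 25) = -20*59 = -1180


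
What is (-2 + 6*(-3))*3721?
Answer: -74420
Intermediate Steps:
(-2 + 6*(-3))*3721 = (-2 - 18)*3721 = -20*3721 = -74420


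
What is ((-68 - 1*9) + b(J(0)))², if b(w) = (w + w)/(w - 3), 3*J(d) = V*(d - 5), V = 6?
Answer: 962361/169 ≈ 5694.4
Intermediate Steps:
J(d) = -10 + 2*d (J(d) = (6*(d - 5))/3 = (6*(-5 + d))/3 = (-30 + 6*d)/3 = -10 + 2*d)
b(w) = 2*w/(-3 + w) (b(w) = (2*w)/(-3 + w) = 2*w/(-3 + w))
((-68 - 1*9) + b(J(0)))² = ((-68 - 1*9) + 2*(-10 + 2*0)/(-3 + (-10 + 2*0)))² = ((-68 - 9) + 2*(-10 + 0)/(-3 + (-10 + 0)))² = (-77 + 2*(-10)/(-3 - 10))² = (-77 + 2*(-10)/(-13))² = (-77 + 2*(-10)*(-1/13))² = (-77 + 20/13)² = (-981/13)² = 962361/169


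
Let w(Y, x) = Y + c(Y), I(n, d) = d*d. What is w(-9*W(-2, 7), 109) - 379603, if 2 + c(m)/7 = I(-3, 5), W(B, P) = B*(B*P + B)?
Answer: -379730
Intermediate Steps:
W(B, P) = B*(B + B*P)
I(n, d) = d²
c(m) = 161 (c(m) = -14 + 7*5² = -14 + 7*25 = -14 + 175 = 161)
w(Y, x) = 161 + Y (w(Y, x) = Y + 161 = 161 + Y)
w(-9*W(-2, 7), 109) - 379603 = (161 - 9*(-2)²*(1 + 7)) - 379603 = (161 - 36*8) - 379603 = (161 - 9*32) - 379603 = (161 - 288) - 379603 = -127 - 379603 = -379730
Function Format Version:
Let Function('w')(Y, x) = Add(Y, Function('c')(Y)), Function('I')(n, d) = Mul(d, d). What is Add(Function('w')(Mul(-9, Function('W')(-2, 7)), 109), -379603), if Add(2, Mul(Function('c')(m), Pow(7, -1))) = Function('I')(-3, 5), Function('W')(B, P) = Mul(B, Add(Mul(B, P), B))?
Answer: -379730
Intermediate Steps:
Function('W')(B, P) = Mul(B, Add(B, Mul(B, P)))
Function('I')(n, d) = Pow(d, 2)
Function('c')(m) = 161 (Function('c')(m) = Add(-14, Mul(7, Pow(5, 2))) = Add(-14, Mul(7, 25)) = Add(-14, 175) = 161)
Function('w')(Y, x) = Add(161, Y) (Function('w')(Y, x) = Add(Y, 161) = Add(161, Y))
Add(Function('w')(Mul(-9, Function('W')(-2, 7)), 109), -379603) = Add(Add(161, Mul(-9, Mul(Pow(-2, 2), Add(1, 7)))), -379603) = Add(Add(161, Mul(-9, Mul(4, 8))), -379603) = Add(Add(161, Mul(-9, 32)), -379603) = Add(Add(161, -288), -379603) = Add(-127, -379603) = -379730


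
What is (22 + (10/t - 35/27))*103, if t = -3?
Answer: 48307/27 ≈ 1789.1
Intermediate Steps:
(22 + (10/t - 35/27))*103 = (22 + (10/(-3) - 35/27))*103 = (22 + (10*(-1/3) - 35*1/27))*103 = (22 + (-10/3 - 35/27))*103 = (22 - 125/27)*103 = (469/27)*103 = 48307/27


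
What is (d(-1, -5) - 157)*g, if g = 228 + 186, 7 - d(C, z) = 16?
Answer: -68724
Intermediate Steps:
d(C, z) = -9 (d(C, z) = 7 - 1*16 = 7 - 16 = -9)
g = 414
(d(-1, -5) - 157)*g = (-9 - 157)*414 = -166*414 = -68724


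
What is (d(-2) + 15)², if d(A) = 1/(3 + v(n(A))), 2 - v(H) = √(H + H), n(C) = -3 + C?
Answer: 2*(1140*√10 + 1763*I)/(5*(2*√10 + 3*I)) ≈ 229.3 + 2.7363*I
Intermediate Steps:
v(H) = 2 - √2*√H (v(H) = 2 - √(H + H) = 2 - √(2*H) = 2 - √2*√H)
d(A) = 1/(5 - √2*√(-3 + A)) (d(A) = 1/(3 + (2 - √2*√(-3 + A))) = 1/(5 - √2*√(-3 + A)))
(d(-2) + 15)² = (-1/(-5 + √2*√(-3 - 2)) + 15)² = (-1/(-5 + √2*√(-5)) + 15)² = (-1/(-5 + √2*(I*√5)) + 15)² = (-1/(-5 + I*√10) + 15)² = (15 - 1/(-5 + I*√10))²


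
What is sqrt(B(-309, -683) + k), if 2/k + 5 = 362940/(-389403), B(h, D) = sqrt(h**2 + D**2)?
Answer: sqrt(-199889645970 + 592876900225*sqrt(561970))/769985 ≈ 27.374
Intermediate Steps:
B(h, D) = sqrt(D**2 + h**2)
k = -259602/769985 (k = 2/(-5 + 362940/(-389403)) = 2/(-5 + 362940*(-1/389403)) = 2/(-5 - 120980/129801) = 2/(-769985/129801) = 2*(-129801/769985) = -259602/769985 ≈ -0.33715)
sqrt(B(-309, -683) + k) = sqrt(sqrt((-683)**2 + (-309)**2) - 259602/769985) = sqrt(sqrt(466489 + 95481) - 259602/769985) = sqrt(sqrt(561970) - 259602/769985) = sqrt(-259602/769985 + sqrt(561970))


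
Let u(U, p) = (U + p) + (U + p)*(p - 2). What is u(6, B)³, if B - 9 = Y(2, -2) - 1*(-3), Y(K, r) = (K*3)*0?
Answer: 7762392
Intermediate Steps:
Y(K, r) = 0 (Y(K, r) = (3*K)*0 = 0)
B = 12 (B = 9 + (0 - 1*(-3)) = 9 + (0 + 3) = 9 + 3 = 12)
u(U, p) = U + p + (-2 + p)*(U + p) (u(U, p) = (U + p) + (U + p)*(-2 + p) = (U + p) + (-2 + p)*(U + p) = U + p + (-2 + p)*(U + p))
u(6, B)³ = (12² - 1*6 - 1*12 + 6*12)³ = (144 - 6 - 12 + 72)³ = 198³ = 7762392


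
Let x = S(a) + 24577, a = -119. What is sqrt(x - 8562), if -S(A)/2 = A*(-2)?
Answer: sqrt(15539) ≈ 124.66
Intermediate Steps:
S(A) = 4*A (S(A) = -2*A*(-2) = -(-4)*A = 4*A)
x = 24101 (x = 4*(-119) + 24577 = -476 + 24577 = 24101)
sqrt(x - 8562) = sqrt(24101 - 8562) = sqrt(15539)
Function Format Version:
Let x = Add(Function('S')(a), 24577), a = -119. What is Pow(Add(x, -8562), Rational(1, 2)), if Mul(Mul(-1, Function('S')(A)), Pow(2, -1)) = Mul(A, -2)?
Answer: Pow(15539, Rational(1, 2)) ≈ 124.66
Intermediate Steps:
Function('S')(A) = Mul(4, A) (Function('S')(A) = Mul(-2, Mul(A, -2)) = Mul(-2, Mul(-2, A)) = Mul(4, A))
x = 24101 (x = Add(Mul(4, -119), 24577) = Add(-476, 24577) = 24101)
Pow(Add(x, -8562), Rational(1, 2)) = Pow(Add(24101, -8562), Rational(1, 2)) = Pow(15539, Rational(1, 2))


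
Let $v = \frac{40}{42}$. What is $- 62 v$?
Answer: $- \frac{1240}{21} \approx -59.048$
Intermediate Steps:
$v = \frac{20}{21}$ ($v = 40 \cdot \frac{1}{42} = \frac{20}{21} \approx 0.95238$)
$- 62 v = \left(-62\right) \frac{20}{21} = - \frac{1240}{21}$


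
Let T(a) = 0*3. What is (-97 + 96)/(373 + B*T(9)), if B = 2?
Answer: -1/373 ≈ -0.0026810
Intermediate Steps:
T(a) = 0
(-97 + 96)/(373 + B*T(9)) = (-97 + 96)/(373 + 2*0) = -1/(373 + 0) = -1/373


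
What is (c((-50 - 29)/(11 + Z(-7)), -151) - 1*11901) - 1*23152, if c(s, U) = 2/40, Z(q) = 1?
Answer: -701059/20 ≈ -35053.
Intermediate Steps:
c(s, U) = 1/20 (c(s, U) = 2*(1/40) = 1/20)
(c((-50 - 29)/(11 + Z(-7)), -151) - 1*11901) - 1*23152 = (1/20 - 1*11901) - 1*23152 = (1/20 - 11901) - 23152 = -238019/20 - 23152 = -701059/20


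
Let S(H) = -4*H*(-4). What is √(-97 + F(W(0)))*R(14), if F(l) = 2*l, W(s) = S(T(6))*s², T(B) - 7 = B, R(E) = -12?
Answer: -12*I*√97 ≈ -118.19*I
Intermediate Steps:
T(B) = 7 + B
S(H) = 16*H
W(s) = 208*s² (W(s) = (16*(7 + 6))*s² = (16*13)*s² = 208*s²)
√(-97 + F(W(0)))*R(14) = √(-97 + 2*(208*0²))*(-12) = √(-97 + 2*(208*0))*(-12) = √(-97 + 2*0)*(-12) = √(-97 + 0)*(-12) = √(-97)*(-12) = (I*√97)*(-12) = -12*I*√97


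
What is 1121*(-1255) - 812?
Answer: -1407667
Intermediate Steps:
1121*(-1255) - 812 = -1406855 - 812 = -1407667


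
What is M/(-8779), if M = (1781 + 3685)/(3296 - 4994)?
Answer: 911/2484457 ≈ 0.00036668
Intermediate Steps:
M = -911/283 (M = 5466/(-1698) = 5466*(-1/1698) = -911/283 ≈ -3.2191)
M/(-8779) = -911/283/(-8779) = -911/283*(-1/8779) = 911/2484457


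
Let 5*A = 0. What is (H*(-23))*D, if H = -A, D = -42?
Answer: 0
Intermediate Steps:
A = 0 (A = (⅕)*0 = 0)
H = 0 (H = -1*0 = 0)
(H*(-23))*D = (0*(-23))*(-42) = 0*(-42) = 0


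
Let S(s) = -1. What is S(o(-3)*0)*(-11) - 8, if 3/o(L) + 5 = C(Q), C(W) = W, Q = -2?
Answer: 3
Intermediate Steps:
o(L) = -3/7 (o(L) = 3/(-5 - 2) = 3/(-7) = 3*(-⅐) = -3/7)
S(o(-3)*0)*(-11) - 8 = -1*(-11) - 8 = 11 - 8 = 3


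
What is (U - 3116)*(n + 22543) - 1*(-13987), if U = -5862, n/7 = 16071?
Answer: -1212375133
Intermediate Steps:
n = 112497 (n = 7*16071 = 112497)
(U - 3116)*(n + 22543) - 1*(-13987) = (-5862 - 3116)*(112497 + 22543) - 1*(-13987) = -8978*135040 + 13987 = -1212389120 + 13987 = -1212375133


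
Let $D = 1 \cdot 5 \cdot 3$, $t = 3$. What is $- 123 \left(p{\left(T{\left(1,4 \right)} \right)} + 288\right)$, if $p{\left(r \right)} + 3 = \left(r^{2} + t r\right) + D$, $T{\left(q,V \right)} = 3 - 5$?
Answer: $-36654$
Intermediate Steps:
$T{\left(q,V \right)} = -2$ ($T{\left(q,V \right)} = 3 - 5 = -2$)
$D = 15$ ($D = 5 \cdot 3 = 15$)
$p{\left(r \right)} = 12 + r^{2} + 3 r$ ($p{\left(r \right)} = -3 + \left(\left(r^{2} + 3 r\right) + 15\right) = -3 + \left(15 + r^{2} + 3 r\right) = 12 + r^{2} + 3 r$)
$- 123 \left(p{\left(T{\left(1,4 \right)} \right)} + 288\right) = - 123 \left(\left(12 + \left(-2\right)^{2} + 3 \left(-2\right)\right) + 288\right) = - 123 \left(\left(12 + 4 - 6\right) + 288\right) = - 123 \left(10 + 288\right) = \left(-123\right) 298 = -36654$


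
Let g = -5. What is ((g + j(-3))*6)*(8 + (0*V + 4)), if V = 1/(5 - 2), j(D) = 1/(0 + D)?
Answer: -384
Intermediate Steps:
j(D) = 1/D
V = 1/3 ≈ 0.33333
((g + j(-3))*6)*(8 + (0*V + 4)) = ((-5 + 1/(-3))*6)*(8 + (0*(1/3) + 4)) = ((-5 - 1/3)*6)*(8 + (0 + 4)) = (-16/3*6)*(8 + 4) = -32*12 = -384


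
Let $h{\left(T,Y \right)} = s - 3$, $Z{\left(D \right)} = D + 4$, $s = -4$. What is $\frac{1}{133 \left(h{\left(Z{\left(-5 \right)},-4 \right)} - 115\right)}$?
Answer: $- \frac{1}{16226} \approx -6.1629 \cdot 10^{-5}$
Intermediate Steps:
$Z{\left(D \right)} = 4 + D$
$h{\left(T,Y \right)} = -7$ ($h{\left(T,Y \right)} = -4 - 3 = -7$)
$\frac{1}{133 \left(h{\left(Z{\left(-5 \right)},-4 \right)} - 115\right)} = \frac{1}{133 \left(-7 - 115\right)} = \frac{1}{133 \left(-122\right)} = \frac{1}{-16226} = - \frac{1}{16226}$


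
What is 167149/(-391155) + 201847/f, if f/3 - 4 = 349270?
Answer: -10687659577/45540090490 ≈ -0.23469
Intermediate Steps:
f = 1047822 (f = 12 + 3*349270 = 12 + 1047810 = 1047822)
167149/(-391155) + 201847/f = 167149/(-391155) + 201847/1047822 = 167149*(-1/391155) + 201847*(1/1047822) = -167149/391155 + 201847/1047822 = -10687659577/45540090490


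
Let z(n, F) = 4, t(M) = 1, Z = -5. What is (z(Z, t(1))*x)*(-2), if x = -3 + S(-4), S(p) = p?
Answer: 56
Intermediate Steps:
x = -7 (x = -3 - 4 = -7)
(z(Z, t(1))*x)*(-2) = (4*(-7))*(-2) = -28*(-2) = 56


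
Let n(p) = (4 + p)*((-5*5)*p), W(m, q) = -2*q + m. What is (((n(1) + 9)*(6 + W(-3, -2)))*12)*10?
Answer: -97440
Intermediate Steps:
W(m, q) = m - 2*q
n(p) = -25*p*(4 + p) (n(p) = (4 + p)*(-25*p) = -25*p*(4 + p))
(((n(1) + 9)*(6 + W(-3, -2)))*12)*10 = (((-25*1*(4 + 1) + 9)*(6 + (-3 - 2*(-2))))*12)*10 = (((-25*1*5 + 9)*(6 + (-3 + 4)))*12)*10 = (((-125 + 9)*(6 + 1))*12)*10 = (-116*7*12)*10 = -812*12*10 = -9744*10 = -97440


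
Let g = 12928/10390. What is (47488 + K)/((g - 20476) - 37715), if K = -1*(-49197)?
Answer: -502278575/302295781 ≈ -1.6615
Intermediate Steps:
K = 49197
g = 6464/5195 (g = 12928*(1/10390) = 6464/5195 ≈ 1.2443)
(47488 + K)/((g - 20476) - 37715) = (47488 + 49197)/((6464/5195 - 20476) - 37715) = 96685/(-106366356/5195 - 37715) = 96685/(-302295781/5195) = 96685*(-5195/302295781) = -502278575/302295781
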